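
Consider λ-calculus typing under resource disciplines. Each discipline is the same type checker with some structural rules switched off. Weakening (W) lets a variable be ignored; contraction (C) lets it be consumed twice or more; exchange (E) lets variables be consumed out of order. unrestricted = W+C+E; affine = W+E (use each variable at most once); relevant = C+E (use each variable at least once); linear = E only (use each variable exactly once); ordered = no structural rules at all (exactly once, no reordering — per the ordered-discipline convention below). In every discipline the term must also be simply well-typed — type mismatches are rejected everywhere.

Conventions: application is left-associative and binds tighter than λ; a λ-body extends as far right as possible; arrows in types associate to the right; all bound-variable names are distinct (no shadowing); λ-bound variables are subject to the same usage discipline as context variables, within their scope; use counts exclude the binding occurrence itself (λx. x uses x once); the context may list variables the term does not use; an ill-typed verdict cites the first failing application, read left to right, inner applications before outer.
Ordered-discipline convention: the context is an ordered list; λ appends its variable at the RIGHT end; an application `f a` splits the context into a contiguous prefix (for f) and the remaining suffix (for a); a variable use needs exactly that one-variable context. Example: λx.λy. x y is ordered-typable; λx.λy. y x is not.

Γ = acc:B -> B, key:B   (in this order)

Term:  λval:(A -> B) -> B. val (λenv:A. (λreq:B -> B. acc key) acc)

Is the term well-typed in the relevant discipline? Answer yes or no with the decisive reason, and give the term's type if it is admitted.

no — env, req left unused
counts: acc=2, key=1, val [bound]=1, env [bound]=0, req [bound]=0
left-to-right use order: val, acc, key, acc
typing: the term checks, with type ((A -> B) -> B) -> B
per-discipline verdicts: ordered ✗, linear ✗, affine ✗, relevant ✗, unrestricted ✓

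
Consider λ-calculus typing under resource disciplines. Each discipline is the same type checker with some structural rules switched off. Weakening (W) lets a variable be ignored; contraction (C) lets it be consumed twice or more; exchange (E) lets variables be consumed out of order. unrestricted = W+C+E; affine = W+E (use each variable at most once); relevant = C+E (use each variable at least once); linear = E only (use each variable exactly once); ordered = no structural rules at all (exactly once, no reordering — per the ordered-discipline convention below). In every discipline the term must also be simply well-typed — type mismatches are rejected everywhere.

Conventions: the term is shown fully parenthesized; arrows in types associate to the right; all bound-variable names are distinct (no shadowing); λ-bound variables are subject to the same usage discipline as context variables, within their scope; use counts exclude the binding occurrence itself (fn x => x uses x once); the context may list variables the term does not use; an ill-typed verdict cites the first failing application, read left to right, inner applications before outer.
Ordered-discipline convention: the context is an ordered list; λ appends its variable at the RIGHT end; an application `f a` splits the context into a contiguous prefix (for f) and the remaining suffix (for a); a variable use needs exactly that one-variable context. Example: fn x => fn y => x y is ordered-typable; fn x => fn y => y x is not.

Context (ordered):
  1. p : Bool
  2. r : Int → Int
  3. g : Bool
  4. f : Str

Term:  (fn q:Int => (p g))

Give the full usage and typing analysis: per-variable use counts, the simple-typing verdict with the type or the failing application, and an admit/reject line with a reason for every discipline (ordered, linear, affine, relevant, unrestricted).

use counts: p: 1×; r: 0×; g: 1×; f: 0×; q (bound): 0×
order of uses: p, g
typing: ill-typed: non-arrow in function slot: Bool
ordered ✗ (not simply typable)
linear ✗ (fails simple typing)
affine ✗ (a type mismatch blocks all five)
relevant ✗ (the type mismatch rejects it)
unrestricted ✗ (not simply typable)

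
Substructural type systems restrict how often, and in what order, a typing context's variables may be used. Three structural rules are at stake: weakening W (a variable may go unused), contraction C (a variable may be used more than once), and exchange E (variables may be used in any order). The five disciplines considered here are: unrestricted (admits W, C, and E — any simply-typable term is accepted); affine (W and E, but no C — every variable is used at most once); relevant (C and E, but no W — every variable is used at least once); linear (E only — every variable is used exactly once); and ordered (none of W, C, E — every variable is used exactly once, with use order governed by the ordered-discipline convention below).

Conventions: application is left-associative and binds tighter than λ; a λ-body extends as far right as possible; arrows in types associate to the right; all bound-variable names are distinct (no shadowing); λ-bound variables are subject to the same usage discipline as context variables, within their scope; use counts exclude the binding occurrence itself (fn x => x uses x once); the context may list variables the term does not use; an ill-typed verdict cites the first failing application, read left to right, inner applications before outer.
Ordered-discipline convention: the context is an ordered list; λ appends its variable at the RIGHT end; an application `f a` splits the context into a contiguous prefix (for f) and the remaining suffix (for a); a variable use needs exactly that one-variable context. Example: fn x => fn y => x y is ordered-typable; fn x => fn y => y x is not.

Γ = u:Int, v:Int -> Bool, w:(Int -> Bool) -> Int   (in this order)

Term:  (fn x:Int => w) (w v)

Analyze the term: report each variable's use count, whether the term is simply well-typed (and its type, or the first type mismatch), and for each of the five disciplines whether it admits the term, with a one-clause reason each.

variable uses: u: 0×, v: 1×, w: 2×, x [bound]: 0×
uses in reading order: w, w, v
typing: well-typed at (Int -> Bool) -> Int
ordered ✗ (uses contraction: w ×2; needs weakening: u, x unused)
linear ✗ (uses contraction: w ×2; needs weakening: u, x unused)
affine ✗ (uses contraction: w ×2)
relevant ✗ (needs weakening: u, x unused)
unrestricted ✓ (simply typable at (Int -> Bool) -> Int; W, C, E all held)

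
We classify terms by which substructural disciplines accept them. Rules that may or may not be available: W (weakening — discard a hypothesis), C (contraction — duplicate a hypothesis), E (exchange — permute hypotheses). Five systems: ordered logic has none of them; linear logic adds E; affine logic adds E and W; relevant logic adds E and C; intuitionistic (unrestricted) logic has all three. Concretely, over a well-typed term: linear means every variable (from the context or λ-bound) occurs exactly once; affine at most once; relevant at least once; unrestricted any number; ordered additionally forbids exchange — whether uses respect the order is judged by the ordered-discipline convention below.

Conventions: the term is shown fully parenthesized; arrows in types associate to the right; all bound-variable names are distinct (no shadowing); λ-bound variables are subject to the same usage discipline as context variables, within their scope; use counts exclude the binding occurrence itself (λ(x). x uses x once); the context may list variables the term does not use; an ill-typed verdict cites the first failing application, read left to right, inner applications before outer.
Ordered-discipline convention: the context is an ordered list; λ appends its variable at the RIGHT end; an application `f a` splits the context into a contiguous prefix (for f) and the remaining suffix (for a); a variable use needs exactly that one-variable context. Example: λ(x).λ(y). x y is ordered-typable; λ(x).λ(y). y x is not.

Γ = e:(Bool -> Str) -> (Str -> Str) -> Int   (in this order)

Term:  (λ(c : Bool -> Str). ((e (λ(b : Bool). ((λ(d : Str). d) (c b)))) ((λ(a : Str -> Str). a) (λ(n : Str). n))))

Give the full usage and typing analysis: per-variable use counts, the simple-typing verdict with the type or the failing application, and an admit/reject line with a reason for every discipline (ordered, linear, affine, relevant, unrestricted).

usage: e=1; c [bound]=1; b [bound]=1; d [bound]=1; a [bound]=1; n [bound]=1
left-to-right use order: e, d, c, b, a, n
typing: well-typed at (Bool -> Str) -> Int
ordered: ✓ — one use each (e, c, b, d, a, n); ordered split holds
linear: ✓ — each of e, c, b, d, a, n used exactly once
affine: ✓ — at most one use each (e, c, b, d, a, n)
relevant: ✓ — e, c, b, d, a, n: all used, weakening unneeded
unrestricted: ✓ — typability at (Bool -> Str) -> Int is all that's needed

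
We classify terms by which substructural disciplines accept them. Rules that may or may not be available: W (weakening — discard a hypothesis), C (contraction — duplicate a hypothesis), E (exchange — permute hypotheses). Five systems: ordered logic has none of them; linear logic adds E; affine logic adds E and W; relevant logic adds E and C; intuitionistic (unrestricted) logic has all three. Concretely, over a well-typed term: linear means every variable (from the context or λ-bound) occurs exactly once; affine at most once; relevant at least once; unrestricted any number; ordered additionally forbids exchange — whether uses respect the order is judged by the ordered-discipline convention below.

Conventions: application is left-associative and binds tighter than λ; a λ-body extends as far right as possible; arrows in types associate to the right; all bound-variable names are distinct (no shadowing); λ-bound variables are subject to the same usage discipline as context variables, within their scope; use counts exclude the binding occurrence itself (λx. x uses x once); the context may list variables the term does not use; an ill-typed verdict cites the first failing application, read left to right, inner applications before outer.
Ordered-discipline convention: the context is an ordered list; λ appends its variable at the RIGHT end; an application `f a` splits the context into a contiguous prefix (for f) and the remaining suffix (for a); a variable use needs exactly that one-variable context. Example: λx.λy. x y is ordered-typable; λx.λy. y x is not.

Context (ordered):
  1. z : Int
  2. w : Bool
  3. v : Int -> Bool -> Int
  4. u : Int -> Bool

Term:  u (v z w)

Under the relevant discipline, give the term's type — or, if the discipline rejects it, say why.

term : Bool
use counts: z: 1; w: 1; v: 1; u: 1
use order (left to right): u, v, z, w
typing: well-typed at Bool
summary: ordered ✗, linear ✓, affine ✓, relevant ✓, unrestricted ✓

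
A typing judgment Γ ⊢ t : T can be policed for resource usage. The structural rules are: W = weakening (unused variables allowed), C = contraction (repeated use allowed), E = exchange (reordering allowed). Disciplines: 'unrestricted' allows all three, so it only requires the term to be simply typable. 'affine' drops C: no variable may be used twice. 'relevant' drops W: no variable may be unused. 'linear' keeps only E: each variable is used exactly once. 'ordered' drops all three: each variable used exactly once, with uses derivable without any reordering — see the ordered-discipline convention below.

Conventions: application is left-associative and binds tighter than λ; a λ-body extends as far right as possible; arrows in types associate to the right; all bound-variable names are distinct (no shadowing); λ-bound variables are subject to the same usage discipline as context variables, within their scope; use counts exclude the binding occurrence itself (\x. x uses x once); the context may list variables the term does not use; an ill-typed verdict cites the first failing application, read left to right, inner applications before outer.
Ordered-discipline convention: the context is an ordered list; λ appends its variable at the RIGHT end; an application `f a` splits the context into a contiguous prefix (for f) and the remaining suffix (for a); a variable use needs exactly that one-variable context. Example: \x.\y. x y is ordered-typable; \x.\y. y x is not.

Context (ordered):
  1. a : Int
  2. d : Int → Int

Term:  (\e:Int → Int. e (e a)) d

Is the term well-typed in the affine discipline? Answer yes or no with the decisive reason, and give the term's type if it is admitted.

no — uses contraction: e ×2
counts: a: 1; d: 1; e (bound): 2
order of uses: e, e, a, d
typing: ✓ — Int
per-discipline verdicts: ordered ✗ | linear ✗ | affine ✗ | relevant ✓ | unrestricted ✓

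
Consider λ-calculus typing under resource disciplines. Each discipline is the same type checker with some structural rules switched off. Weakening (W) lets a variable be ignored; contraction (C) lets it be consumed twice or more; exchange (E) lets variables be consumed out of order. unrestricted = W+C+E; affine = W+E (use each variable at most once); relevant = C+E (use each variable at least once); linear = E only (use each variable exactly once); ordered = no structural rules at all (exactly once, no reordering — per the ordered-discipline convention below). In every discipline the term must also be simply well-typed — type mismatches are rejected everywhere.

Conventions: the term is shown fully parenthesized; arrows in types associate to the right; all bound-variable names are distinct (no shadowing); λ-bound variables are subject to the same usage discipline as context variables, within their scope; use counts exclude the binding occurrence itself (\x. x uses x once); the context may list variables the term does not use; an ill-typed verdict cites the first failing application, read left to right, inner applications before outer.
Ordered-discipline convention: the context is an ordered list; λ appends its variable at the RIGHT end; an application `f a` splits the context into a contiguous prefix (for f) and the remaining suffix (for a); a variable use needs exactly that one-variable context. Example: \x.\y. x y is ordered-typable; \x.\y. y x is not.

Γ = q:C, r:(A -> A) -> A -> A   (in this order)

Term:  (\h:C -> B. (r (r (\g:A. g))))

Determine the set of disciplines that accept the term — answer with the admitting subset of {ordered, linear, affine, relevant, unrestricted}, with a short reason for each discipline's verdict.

accepted by: unrestricted
usage: q: 0×, r: 2×, h (λ-bound): 0×, g (λ-bound): 1×
use order (left to right): r, r, g
typing: the term checks, with type (C -> B) -> A -> A
ordered: ✗ — uses contraction: r ×2; unused: q, h — weakening required
linear: ✗ — uses contraction: r ×2; unused: q, h — weakening required
affine: ✗ — uses contraction: r ×2
relevant: ✗ — unused: q, h — weakening required
unrestricted: ✓ — well-typed at (C -> B) -> A -> A; no restrictions here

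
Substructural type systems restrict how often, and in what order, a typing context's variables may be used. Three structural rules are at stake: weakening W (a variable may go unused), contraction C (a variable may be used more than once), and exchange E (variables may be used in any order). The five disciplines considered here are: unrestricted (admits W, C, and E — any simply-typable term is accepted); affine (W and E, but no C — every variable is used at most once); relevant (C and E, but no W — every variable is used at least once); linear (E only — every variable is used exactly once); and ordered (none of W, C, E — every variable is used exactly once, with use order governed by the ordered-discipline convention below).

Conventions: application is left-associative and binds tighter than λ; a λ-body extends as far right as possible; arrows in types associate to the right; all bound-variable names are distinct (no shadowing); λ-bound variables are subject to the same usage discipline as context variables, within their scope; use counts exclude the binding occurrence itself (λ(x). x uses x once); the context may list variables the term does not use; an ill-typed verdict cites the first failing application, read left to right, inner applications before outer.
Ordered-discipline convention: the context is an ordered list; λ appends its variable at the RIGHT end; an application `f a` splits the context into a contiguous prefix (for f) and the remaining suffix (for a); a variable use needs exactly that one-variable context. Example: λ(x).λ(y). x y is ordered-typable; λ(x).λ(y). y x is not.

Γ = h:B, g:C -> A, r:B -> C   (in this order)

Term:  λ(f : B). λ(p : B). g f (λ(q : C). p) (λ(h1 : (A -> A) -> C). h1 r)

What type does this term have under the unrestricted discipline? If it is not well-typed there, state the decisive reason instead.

not well-typed under unrestricted — not simply typable
use counts: h: 0×; g: 1×; r: 1×; f [bound]: 1×; p [bound]: 1×; q [bound]: 0×; h1 [bound]: 1×
use order (left to right): g, f, p, h1, r
typing: ill-typed: an argument B mismatches the expected C
per-discipline verdicts: ordered ✗ | linear ✗ | affine ✗ | relevant ✗ | unrestricted ✗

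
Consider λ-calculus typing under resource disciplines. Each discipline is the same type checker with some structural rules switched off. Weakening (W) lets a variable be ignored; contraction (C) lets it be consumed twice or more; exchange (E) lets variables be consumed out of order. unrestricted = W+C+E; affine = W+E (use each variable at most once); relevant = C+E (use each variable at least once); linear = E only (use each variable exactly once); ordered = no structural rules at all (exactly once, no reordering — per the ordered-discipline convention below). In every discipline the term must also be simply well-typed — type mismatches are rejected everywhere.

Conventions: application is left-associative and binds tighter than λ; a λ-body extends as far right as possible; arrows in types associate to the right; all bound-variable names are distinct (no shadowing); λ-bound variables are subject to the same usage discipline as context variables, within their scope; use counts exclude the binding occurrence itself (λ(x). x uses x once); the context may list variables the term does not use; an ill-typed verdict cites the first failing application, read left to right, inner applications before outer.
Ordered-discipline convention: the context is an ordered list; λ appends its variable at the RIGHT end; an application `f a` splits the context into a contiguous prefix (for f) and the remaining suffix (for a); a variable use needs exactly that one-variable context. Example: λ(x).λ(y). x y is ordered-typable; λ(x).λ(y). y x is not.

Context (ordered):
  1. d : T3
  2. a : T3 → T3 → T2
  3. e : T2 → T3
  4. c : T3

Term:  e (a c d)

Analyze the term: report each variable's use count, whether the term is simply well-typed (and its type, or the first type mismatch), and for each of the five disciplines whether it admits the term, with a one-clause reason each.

counts: d: 1; a: 1; e: 1; c: 1
order of uses: e, a, c, d
typing: ✓ — T3
ordered: ✗ — no ordered split (uses run e, a, c, d)
linear: ✓ — each of d, a, e, c used exactly once
affine: ✓ — at most one use each (d, a, e, c)
relevant: ✓ — d, a, e, c: all used, weakening unneeded
unrestricted: ✓ — well-typed at T3; no restrictions here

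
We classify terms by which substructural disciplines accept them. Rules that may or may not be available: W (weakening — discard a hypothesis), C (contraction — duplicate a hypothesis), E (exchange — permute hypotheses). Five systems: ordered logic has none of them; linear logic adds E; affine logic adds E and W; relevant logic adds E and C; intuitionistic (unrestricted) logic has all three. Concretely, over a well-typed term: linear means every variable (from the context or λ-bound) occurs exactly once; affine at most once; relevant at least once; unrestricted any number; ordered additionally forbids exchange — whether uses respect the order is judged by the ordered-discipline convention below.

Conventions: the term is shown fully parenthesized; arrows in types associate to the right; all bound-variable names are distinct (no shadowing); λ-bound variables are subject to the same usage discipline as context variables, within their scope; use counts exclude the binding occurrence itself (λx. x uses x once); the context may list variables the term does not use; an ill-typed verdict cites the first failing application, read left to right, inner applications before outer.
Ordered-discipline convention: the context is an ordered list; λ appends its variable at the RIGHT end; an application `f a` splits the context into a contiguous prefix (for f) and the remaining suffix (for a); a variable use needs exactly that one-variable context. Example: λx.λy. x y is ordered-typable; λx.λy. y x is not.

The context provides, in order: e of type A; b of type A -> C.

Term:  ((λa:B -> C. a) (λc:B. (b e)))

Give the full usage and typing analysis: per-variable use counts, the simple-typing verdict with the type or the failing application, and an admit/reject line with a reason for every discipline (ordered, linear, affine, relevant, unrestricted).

variable uses: e=1, b=1, a (bound)=1, c (bound)=0
use order (left to right): a, b, e
typing: the term checks, with type B -> C
ordered: ✗ — needs weakening: c unused
linear: ✗ — needs weakening: c unused
affine: ✓ — e, b, a, c: no repeats, contraction unneeded
relevant: ✗ — needs weakening: c unused
unrestricted: ✓ — well-typed at B -> C; no restrictions here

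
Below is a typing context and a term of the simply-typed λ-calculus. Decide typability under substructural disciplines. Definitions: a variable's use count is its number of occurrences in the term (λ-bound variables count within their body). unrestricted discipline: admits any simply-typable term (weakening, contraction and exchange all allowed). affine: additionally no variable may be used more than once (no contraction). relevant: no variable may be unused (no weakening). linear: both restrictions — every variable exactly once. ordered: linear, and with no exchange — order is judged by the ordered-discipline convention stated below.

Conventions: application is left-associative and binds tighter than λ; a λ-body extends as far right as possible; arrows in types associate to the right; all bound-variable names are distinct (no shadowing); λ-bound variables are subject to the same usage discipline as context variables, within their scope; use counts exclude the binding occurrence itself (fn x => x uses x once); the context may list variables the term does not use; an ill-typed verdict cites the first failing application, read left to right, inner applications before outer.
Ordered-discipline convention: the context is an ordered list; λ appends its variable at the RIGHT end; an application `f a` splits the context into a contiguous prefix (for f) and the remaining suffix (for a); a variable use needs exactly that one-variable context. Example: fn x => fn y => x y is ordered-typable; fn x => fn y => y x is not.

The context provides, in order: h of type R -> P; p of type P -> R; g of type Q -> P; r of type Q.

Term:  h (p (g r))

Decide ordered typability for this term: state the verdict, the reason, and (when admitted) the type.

yes — single-use (h, p, g, r), ordered derivation ok; term : P
usage: h: 1, p: 1, g: 1, r: 1
left-to-right use order: h, p, g, r
typing: well-typed — term : P
all disciplines: ordered ✓, linear ✓, affine ✓, relevant ✓, unrestricted ✓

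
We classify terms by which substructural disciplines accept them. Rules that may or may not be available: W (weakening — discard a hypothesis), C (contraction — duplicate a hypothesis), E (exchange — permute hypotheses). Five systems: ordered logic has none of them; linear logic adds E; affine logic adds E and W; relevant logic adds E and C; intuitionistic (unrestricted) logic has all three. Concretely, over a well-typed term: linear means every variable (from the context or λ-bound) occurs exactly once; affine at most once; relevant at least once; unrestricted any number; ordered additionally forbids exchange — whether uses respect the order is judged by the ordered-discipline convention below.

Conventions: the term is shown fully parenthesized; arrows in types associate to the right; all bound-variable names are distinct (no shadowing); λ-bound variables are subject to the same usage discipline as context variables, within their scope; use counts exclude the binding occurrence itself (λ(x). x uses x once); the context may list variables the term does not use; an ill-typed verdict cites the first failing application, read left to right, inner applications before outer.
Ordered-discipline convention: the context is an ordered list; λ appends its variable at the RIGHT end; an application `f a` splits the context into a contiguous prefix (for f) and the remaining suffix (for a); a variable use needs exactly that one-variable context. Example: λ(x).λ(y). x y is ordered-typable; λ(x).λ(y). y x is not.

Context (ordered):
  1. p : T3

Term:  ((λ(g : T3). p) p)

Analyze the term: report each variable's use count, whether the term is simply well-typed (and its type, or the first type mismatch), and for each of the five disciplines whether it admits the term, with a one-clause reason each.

usage: p ×2, g [bound] ×0
left-to-right use order: p, p
typing: ✓ — T3
ordered: ✗ — p ×2 used more than once (contraction); unused: g — weakening required
linear: ✗ — p ×2 used more than once (contraction); unused: g — weakening required
affine: ✗ — p ×2 used more than once (contraction)
relevant: ✗ — unused: g — weakening required
unrestricted: ✓ — type-checks (T3) and nothing is barred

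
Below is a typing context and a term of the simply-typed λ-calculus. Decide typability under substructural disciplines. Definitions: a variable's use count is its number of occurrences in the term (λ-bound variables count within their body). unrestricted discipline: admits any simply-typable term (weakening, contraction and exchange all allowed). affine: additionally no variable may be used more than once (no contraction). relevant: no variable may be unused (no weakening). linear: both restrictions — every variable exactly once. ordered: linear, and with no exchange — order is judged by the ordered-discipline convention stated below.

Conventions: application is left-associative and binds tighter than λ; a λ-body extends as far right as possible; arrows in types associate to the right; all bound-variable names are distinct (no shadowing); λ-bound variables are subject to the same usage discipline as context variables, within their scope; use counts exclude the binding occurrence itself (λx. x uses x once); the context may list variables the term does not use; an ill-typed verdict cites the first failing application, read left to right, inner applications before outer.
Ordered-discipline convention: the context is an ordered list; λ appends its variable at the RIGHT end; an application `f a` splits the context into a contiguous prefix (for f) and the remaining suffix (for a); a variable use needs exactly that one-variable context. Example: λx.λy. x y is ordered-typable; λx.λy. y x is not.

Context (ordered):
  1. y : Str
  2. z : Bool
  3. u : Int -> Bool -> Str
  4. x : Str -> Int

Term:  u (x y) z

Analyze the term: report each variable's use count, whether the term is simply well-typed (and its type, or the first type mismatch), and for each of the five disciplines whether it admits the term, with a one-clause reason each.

variable uses: y: 1×; z: 1×; u: 1×; x: 1×
order of uses: u, x, y, z
typing: the term checks, with type Str
ordered ✗ (no ordered split (uses run u, x, y, z))
linear ✓ (each of y, z, u, x used exactly once)
affine ✓ (y, z, u, x: no repeats, contraction unneeded)
relevant ✓ (y, z, u, x: all used, weakening unneeded)
unrestricted ✓ (well-typed at Str; no restrictions here)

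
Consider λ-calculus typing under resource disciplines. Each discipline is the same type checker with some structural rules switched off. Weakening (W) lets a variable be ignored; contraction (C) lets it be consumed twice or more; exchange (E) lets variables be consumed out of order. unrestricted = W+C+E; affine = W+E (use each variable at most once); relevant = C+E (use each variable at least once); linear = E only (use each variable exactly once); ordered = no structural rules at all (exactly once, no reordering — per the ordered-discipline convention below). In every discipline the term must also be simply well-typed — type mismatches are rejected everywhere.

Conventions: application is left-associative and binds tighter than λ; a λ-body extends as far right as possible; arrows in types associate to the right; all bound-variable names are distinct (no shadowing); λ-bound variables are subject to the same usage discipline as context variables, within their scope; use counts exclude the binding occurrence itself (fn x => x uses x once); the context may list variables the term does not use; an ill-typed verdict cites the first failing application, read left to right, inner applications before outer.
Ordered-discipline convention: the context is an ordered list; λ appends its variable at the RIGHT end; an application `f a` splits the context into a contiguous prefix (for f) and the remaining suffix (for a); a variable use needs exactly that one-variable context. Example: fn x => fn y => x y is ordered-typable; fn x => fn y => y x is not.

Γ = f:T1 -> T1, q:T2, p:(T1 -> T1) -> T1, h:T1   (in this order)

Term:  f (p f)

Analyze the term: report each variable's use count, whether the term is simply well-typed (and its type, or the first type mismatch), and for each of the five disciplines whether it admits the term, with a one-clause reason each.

variable uses: f: 2×, q: 0×, p: 1×, h: 0×
order of uses: f, p, f
typing: well-typed — term : T1
ordered ✗ (f ×2 used more than once (contraction); unused: q, h — weakening required)
linear ✗ (f ×2 used more than once (contraction); unused: q, h — weakening required)
affine ✗ (f ×2 used more than once (contraction))
relevant ✗ (unused: q, h — weakening required)
unrestricted ✓ (well-typed at T1; no restrictions here)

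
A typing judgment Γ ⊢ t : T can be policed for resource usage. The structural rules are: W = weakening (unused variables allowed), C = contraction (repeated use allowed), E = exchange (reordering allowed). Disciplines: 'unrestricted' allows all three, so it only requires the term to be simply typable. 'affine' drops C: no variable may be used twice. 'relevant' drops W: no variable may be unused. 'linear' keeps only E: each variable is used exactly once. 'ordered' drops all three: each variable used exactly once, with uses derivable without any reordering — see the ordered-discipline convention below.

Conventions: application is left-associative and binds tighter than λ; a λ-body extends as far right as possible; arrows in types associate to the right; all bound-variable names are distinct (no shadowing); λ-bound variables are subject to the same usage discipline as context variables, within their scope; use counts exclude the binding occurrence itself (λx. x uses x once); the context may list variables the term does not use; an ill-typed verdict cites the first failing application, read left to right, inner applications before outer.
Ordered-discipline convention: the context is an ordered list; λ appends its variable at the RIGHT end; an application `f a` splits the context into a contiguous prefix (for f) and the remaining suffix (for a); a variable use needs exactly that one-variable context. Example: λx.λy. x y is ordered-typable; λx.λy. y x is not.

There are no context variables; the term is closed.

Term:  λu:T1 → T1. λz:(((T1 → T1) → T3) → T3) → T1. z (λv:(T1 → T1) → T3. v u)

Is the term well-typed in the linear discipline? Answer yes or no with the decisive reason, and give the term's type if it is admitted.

yes — exactly-once usage across u, z, v; term : (T1 → T1) → ((((T1 → T1) → T3) → T3) → T1) → T1
counts: u (bound): 1, z (bound): 1, v (bound): 1
order of uses: z, v, u
typing: ✓ — (T1 → T1) → ((((T1 → T1) → T3) → T3) → T1) → T1
per-discipline verdicts: ordered ✗, linear ✓, affine ✓, relevant ✓, unrestricted ✓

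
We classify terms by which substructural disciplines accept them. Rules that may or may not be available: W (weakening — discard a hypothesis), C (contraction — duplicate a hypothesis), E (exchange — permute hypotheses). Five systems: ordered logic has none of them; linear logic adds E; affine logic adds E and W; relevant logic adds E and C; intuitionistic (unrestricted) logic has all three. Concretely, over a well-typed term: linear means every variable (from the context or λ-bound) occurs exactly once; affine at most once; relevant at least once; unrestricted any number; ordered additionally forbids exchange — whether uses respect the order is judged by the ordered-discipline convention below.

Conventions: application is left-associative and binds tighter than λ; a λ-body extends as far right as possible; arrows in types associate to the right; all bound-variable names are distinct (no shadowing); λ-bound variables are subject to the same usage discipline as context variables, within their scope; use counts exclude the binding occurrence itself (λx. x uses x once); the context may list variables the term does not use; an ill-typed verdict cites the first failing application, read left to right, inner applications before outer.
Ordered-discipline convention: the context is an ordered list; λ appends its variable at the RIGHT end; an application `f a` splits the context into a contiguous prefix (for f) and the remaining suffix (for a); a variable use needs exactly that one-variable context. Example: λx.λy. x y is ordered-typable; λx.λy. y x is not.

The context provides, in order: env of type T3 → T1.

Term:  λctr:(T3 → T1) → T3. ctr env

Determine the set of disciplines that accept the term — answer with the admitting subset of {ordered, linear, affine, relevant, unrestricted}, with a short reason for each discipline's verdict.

admitting disciplines: linear, affine, relevant, unrestricted
variable uses: env: 1; ctr [bound]: 1
uses in reading order: ctr, env
typing: ✓ — ((T3 → T1) → T3) → T3
ordered: ✗, use order ctr, env needs exchange
linear: ✓, env, ctr: one use apiece
affine: ✓, at most one use each (env, ctr)
relevant: ✓, none of env, ctr goes unused
unrestricted: ✓, typability at ((T3 → T1) → T3) → T3 is all that's needed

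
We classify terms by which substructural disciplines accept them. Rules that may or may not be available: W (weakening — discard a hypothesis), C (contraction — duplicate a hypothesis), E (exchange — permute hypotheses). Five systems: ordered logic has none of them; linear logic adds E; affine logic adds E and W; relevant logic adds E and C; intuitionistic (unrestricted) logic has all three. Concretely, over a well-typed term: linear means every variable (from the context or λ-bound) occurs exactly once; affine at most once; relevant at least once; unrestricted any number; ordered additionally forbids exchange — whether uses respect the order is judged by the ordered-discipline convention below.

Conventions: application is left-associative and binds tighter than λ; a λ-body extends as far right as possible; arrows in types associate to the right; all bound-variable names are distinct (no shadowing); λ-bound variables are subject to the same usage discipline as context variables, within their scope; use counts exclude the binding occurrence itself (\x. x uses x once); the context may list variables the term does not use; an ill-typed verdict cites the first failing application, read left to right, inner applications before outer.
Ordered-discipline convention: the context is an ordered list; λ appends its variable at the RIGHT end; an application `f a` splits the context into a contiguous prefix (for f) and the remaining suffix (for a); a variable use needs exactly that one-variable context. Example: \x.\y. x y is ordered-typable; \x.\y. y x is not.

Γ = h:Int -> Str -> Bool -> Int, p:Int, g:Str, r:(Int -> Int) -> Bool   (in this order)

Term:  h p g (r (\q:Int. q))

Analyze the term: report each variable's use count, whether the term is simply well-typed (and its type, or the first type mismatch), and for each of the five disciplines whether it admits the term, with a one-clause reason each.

usage: h: 1, p: 1, g: 1, r: 1, q (bound): 1
uses in reading order: h, p, g, r, q
typing: the term checks, with type Int
ordered ✓ (h, p, g, r, q once each; derivable with no W/C/E)
linear ✓ (exactly-once usage across h, p, g, r, q)
affine ✓ (no duplicate uses among h, p, g, r, q)
relevant ✓ (every one of h, p, g, r, q appears)
unrestricted ✓ (typability at Int is all that's needed)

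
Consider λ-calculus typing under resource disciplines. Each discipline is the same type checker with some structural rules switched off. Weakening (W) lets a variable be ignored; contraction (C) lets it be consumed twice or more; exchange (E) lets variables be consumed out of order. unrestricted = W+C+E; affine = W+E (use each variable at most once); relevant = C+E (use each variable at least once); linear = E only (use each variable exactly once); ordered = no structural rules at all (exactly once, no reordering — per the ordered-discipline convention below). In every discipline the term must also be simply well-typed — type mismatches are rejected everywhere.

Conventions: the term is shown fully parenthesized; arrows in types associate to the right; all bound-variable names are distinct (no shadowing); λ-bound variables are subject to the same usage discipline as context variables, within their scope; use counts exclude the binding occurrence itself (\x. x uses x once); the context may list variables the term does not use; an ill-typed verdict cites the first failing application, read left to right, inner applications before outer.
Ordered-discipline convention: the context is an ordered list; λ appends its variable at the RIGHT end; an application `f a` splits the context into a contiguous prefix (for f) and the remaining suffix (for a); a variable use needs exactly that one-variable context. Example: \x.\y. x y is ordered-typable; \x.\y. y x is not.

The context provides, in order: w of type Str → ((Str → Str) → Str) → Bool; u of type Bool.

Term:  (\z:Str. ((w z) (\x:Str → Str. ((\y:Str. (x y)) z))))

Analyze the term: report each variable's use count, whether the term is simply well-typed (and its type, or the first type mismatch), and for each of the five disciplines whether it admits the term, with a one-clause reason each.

variable uses: w: 1, u: 0, z (λ-bound): 2, x (λ-bound): 1, y (λ-bound): 1
order of uses: w, z, x, y, z
typing: the term checks, with type Str → Bool
ordered: ✗ — repeated use of z ×2; u left unused
linear: ✗ — repeated use of z ×2; u left unused
affine: ✗ — repeated use of z ×2
relevant: ✗ — u left unused
unrestricted: ✓ — simply typable at Str → Bool; W, C, E all held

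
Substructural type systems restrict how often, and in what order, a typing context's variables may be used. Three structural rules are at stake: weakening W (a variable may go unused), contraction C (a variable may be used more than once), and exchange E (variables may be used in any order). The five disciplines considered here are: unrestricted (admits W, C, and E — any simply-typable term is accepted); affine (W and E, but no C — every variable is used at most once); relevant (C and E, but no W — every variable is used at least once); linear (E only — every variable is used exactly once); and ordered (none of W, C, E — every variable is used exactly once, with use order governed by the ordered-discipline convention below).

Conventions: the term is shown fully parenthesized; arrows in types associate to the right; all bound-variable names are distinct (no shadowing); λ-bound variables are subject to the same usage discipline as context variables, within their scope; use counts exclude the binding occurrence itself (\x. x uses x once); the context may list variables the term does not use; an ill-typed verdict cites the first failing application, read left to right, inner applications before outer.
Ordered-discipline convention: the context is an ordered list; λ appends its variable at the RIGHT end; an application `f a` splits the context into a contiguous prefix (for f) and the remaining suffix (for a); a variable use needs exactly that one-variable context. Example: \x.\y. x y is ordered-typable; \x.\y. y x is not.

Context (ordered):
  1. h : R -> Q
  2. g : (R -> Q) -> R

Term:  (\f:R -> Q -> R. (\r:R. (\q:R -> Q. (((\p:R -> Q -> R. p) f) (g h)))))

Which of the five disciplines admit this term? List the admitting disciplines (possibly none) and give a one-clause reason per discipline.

admitted in: affine, unrestricted
counts: h: 1×, g: 1×, f (λ-bound): 1×, r (λ-bound): 0×, q (λ-bound): 0×, p (λ-bound): 1×
left-to-right use order: p, f, g, h
typing: well-typed — term : (R -> Q -> R) -> R -> (R -> Q) -> Q -> R
ordered: ✗, needs weakening: r, q unused
linear: ✗, needs weakening: r, q unused
affine: ✓, h, g, f, r, q, p: no repeats, contraction unneeded
relevant: ✗, needs weakening: r, q unused
unrestricted: ✓, typability at (R -> Q -> R) -> R -> (R -> Q) -> Q -> R is all that's needed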